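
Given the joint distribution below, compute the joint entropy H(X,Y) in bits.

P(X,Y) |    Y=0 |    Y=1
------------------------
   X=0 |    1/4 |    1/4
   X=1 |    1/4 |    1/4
2.0000 bits

Joint entropy is H(X,Y) = -Σ_{x,y} p(x,y) log p(x,y).

Summing over all non-zero entries:
H(X,Y) = -[1/4·log_2(1/4) + 1/4·log_2(1/4) + 1/4·log_2(1/4) + 1/4·log_2(1/4)]
H(X,Y) = 2.0000 bits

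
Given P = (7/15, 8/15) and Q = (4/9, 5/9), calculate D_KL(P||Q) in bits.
0.0014 bits

KL divergence: D_KL(P||Q) = Σ p(x) log(p(x)/q(x))

Computing term by term:
  x=0: 7/15 × log_2[(7/15)/(4/9)] = 7/15 × 0.0704 = 0.0328
  x=1: 8/15 × log_2[(8/15)/(5/9)] = 8/15 × -0.0589 = -0.0314

D_KL(P||Q) = 0.0014 bits

Note: KL divergence is always non-negative and equals 0 iff P = Q.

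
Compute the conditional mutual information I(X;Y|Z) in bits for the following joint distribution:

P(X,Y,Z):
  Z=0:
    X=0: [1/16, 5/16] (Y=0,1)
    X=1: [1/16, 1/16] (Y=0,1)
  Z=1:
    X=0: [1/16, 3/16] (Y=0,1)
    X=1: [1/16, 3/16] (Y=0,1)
0.0369 bits

Conditional mutual information: I(X;Y|Z) = H(X|Z) + H(Y|Z) - H(X,Y|Z)

H(Z) = 1.0000
H(X,Z) = 1.9056 → H(X|Z) = 0.9056
H(Y,Z) = 1.8113 → H(Y|Z) = 0.8113
H(X,Y,Z) = 2.6800 → H(X,Y|Z) = 1.6800

I(X;Y|Z) = 0.9056 + 0.8113 - 1.6800 = 0.0369 bits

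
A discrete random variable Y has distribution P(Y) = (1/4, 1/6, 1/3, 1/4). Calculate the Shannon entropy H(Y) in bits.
1.9591 bits

Shannon entropy is H(X) = -Σ p(x) log p(x).

For P = (1/4, 1/6, 1/3, 1/4):
H = -1/4 × log_2(1/4) -1/6 × log_2(1/6) -1/3 × log_2(1/3) -1/4 × log_2(1/4)
H = 1.9591 bits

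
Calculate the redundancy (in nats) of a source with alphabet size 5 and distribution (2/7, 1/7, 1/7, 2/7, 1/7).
0.0596 nats

Redundancy measures how far a source is from maximum entropy:
R = H_max - H(X)

Maximum entropy for 5 symbols: H_max = log_e(5) = 1.6094 nats
Actual entropy: H(X) = 1.5498 nats
Redundancy: R = 1.6094 - 1.5498 = 0.0596 nats

This redundancy represents potential for compression: the source could be compressed by 0.0596 nats per symbol.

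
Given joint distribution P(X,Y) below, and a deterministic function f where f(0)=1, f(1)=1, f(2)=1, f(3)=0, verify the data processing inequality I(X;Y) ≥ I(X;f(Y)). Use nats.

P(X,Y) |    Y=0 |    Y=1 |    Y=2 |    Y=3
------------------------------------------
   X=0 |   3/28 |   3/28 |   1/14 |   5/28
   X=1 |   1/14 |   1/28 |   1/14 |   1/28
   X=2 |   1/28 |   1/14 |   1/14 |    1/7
I(X;Y) = 0.0453, I(X;f(Y)) = 0.0251, inequality holds: 0.0453 ≥ 0.0251

Data Processing Inequality: For any Markov chain X → Y → Z, we have I(X;Y) ≥ I(X;Z).

Here Z = f(Y) is a deterministic function of Y, forming X → Y → Z.

Original I(X;Y) = 0.0453 nats

After applying f:
P(X,Z) where Z=f(Y):
- P(X,Z=0) = P(X,Y=3)
- P(X,Z=1) = P(X,Y=0) + P(X,Y=1) + P(X,Y=2)

I(X;Z) = I(X;f(Y)) = 0.0251 nats

Verification: 0.0453 ≥ 0.0251 ✓

Information cannot be created by processing; the function f can only lose information about X.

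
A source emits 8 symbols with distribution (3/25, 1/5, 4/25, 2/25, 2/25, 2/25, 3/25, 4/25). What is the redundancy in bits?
0.0809 bits

Redundancy measures how far a source is from maximum entropy:
R = H_max - H(X)

Maximum entropy for 8 symbols: H_max = log_2(8) = 3.0000 bits
Actual entropy: H(X) = 2.9191 bits
Redundancy: R = 3.0000 - 2.9191 = 0.0809 bits

This redundancy represents potential for compression: the source could be compressed by 0.0809 bits per symbol.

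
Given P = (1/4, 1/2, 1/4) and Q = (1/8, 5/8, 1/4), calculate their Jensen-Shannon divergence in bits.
0.0203 bits

Jensen-Shannon divergence is:
JSD(P||Q) = 0.5 × D_KL(P||M) + 0.5 × D_KL(Q||M)
where M = 0.5 × (P + Q) is the mixture distribution.

M = 0.5 × (1/4, 1/2, 1/4) + 0.5 × (1/8, 5/8, 1/4) = (3/16, 9/16, 1/4)

D_KL(P||M) = 0.0188 bits
D_KL(Q||M) = 0.0219 bits

JSD(P||Q) = 0.5 × 0.0188 + 0.5 × 0.0219 = 0.0203 bits

Unlike KL divergence, JSD is symmetric and bounded: 0 ≤ JSD ≤ log(2).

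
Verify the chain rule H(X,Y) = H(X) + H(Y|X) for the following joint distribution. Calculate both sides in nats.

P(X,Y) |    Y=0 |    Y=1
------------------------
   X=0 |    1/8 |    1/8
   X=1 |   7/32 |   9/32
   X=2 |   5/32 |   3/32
H(X,Y) = 1.7211, H(X) = 1.0397, H(Y|X) = 0.6813 (all in nats)

Chain rule: H(X,Y) = H(X) + H(Y|X)

Left side — joint entropy directly:
H(X,Y) = -Σ p(x,y) log p(x,y) = 1.7211 nats

Right side — compute H(Y|X) from the conditional distributions:
P(X) = (1/4, 1/2, 1/4), so H(X) = 1.0397 nats
H(Y|X) = Σ_x P(X=x) · H(Y|X=x):
  P(Y|X=0) = (1/2, 1/2), H(Y|X=0) = 0.6931, weight P(X=0) = 1/4
  P(Y|X=1) = (7/16, 9/16), H(Y|X=1) = 0.6853, weight P(X=1) = 1/2
  P(Y|X=2) = (5/8, 3/8), H(Y|X=2) = 0.6616, weight P(X=2) = 1/4
H(Y|X) = 0.6813 nats

H(X) + H(Y|X) = 1.0397 + 0.6813 = 1.7211 nats

Both sides equal 1.7211 nats. ✓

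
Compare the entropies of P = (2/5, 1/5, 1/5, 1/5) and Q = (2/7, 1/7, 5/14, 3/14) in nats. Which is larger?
Q

Computing entropies in nats:
H(P) = 1.3322
H(Q) = 1.3337

Distribution Q has higher entropy.

Intuition: The distribution closer to uniform (more spread out) has higher entropy.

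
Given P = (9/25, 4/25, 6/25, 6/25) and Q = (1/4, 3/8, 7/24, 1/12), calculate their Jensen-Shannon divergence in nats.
0.0483 nats

Jensen-Shannon divergence is:
JSD(P||Q) = 0.5 × D_KL(P||M) + 0.5 × D_KL(Q||M)
where M = 0.5 × (P + Q) is the mixture distribution.

M = 0.5 × (9/25, 4/25, 6/25, 6/25) + 0.5 × (1/4, 3/8, 7/24, 1/12) = (0.305, 0.2675, 0.265833, 0.161667)

D_KL(P||M) = 0.0477 nats
D_KL(Q||M) = 0.0488 nats

JSD(P||Q) = 0.5 × 0.0477 + 0.5 × 0.0488 = 0.0483 nats

Unlike KL divergence, JSD is symmetric and bounded: 0 ≤ JSD ≤ log(2).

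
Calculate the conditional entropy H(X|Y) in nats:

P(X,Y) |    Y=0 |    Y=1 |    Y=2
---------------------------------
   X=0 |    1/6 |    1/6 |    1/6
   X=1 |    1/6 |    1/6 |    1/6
0.6931 nats

Using the chain rule: H(X|Y) = H(X,Y) - H(Y)

First, compute H(X,Y) = 1.7918 nats

Marginal P(Y) = (1/3, 1/3, 1/3)
H(Y) = 1.0986 nats

H(X|Y) = H(X,Y) - H(Y) = 1.7918 - 1.0986 = 0.6931 nats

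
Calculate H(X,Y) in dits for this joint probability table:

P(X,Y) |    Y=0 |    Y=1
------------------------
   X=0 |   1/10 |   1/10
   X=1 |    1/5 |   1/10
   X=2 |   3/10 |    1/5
0.7365 dits

Joint entropy is H(X,Y) = -Σ_{x,y} p(x,y) log p(x,y).

Summing over all non-zero entries:
H(X,Y) = -[1/10·log_10(1/10) + 1/10·log_10(1/10) + 1/5·log_10(1/5) + 1/10·log_10(1/10) + 3/10·log_10(3/10) + 1/5·log_10(1/5)]
H(X,Y) = 0.7365 dits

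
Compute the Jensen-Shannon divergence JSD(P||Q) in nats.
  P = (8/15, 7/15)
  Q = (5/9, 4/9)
0.0002 nats

Jensen-Shannon divergence is:
JSD(P||Q) = 0.5 × D_KL(P||M) + 0.5 × D_KL(Q||M)
where M = 0.5 × (P + Q) is the mixture distribution.

M = 0.5 × (8/15, 7/15) + 0.5 × (5/9, 4/9) = (0.544444, 0.455556)

D_KL(P||M) = 0.0002 nats
D_KL(Q||M) = 0.0002 nats

JSD(P||Q) = 0.5 × 0.0002 + 0.5 × 0.0002 = 0.0002 nats

Unlike KL divergence, JSD is symmetric and bounded: 0 ≤ JSD ≤ log(2).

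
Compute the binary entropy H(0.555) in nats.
0.6871 nats

The binary entropy function is:
H(p) = -p log(p) - (1-p) log(1-p)

H(0.555) = -0.555 × log_e(0.555) - 0.445 × log_e(0.445)
H(0.555) = 0.6871 nats

Note: Binary entropy is maximized at p=0.5 (H=1 bit) and minimized at p=0 or p=1 (H=0).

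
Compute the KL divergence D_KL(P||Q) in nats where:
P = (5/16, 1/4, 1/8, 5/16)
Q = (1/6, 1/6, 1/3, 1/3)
0.1550 nats

KL divergence: D_KL(P||Q) = Σ p(x) log(p(x)/q(x))

Computing term by term:
  x=0: 5/16 × log_e[(5/16)/(1/6)] = 5/16 × 0.6286 = 0.1964
  x=1: 1/4 × log_e[(1/4)/(1/6)] = 1/4 × 0.4055 = 0.1014
  x=2: 1/8 × log_e[(1/8)/(1/3)] = 1/8 × -0.9808 = -0.1226
  x=3: 5/16 × log_e[(5/16)/(1/3)] = 5/16 × -0.0645 = -0.0202

D_KL(P||Q) = 0.1550 nats

Note: KL divergence is always non-negative and equals 0 iff P = Q.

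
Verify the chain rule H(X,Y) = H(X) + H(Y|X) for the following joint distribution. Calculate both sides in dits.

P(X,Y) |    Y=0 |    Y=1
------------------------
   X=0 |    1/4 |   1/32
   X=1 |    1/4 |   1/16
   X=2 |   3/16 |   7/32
H(X,Y) = 0.7040, H(X) = 0.4717, H(Y|X) = 0.2323 (all in dits)

Chain rule: H(X,Y) = H(X) + H(Y|X)

Left side — joint entropy directly:
H(X,Y) = -Σ p(x,y) log p(x,y) = 0.7040 dits

Right side — compute H(Y|X) from the conditional distributions:
P(X) = (9/32, 5/16, 13/32), so H(X) = 0.4717 dits
H(Y|X) = Σ_x P(X=x) · H(Y|X=x):
  P(Y|X=0) = (8/9, 1/9), H(Y|X=0) = 0.1515, weight P(X=0) = 9/32
  P(Y|X=1) = (4/5, 1/5), H(Y|X=1) = 0.2173, weight P(X=1) = 5/16
  P(Y|X=2) = (6/13, 7/13), H(Y|X=2) = 0.2997, weight P(X=2) = 13/32
H(Y|X) = 0.2323 dits

H(X) + H(Y|X) = 0.4717 + 0.2323 = 0.7040 dits

Both sides equal 0.7040 dits. ✓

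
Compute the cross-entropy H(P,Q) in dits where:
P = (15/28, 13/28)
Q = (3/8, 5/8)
0.3230 dits

Cross-entropy: H(P,Q) = -Σ p(x) log q(x)

Alternatively: H(P,Q) = H(P) + D_KL(P||Q)
H(P) = 0.2999 dits
D_KL(P||Q) = 0.0230 dits

H(P,Q) = 0.2999 + 0.0230 = 0.3230 dits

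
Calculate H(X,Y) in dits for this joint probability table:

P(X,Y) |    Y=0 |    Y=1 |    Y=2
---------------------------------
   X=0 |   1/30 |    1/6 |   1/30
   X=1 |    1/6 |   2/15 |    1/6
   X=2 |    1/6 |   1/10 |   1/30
0.8832 dits

Joint entropy is H(X,Y) = -Σ_{x,y} p(x,y) log p(x,y).

Summing over all non-zero entries:
H(X,Y) = -[1/30·log_10(1/30) + 1/6·log_10(1/6) + 1/30·log_10(1/30) + 1/6·log_10(1/6) + 2/15·log_10(2/15) + 1/6·log_10(1/6) + 1/6·log_10(1/6) + 1/10·log_10(1/10) + 1/30·log_10(1/30)]
H(X,Y) = 0.8832 dits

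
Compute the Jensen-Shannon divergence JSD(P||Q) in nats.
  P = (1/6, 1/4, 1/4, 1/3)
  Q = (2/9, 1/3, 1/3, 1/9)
0.0370 nats

Jensen-Shannon divergence is:
JSD(P||Q) = 0.5 × D_KL(P||M) + 0.5 × D_KL(Q||M)
where M = 0.5 × (P + Q) is the mixture distribution.

M = 0.5 × (1/6, 1/4, 1/4, 1/3) + 0.5 × (2/9, 1/3, 1/3, 1/9) = (7/36, 7/24, 7/24, 2/9)

D_KL(P||M) = 0.0324 nats
D_KL(Q||M) = 0.0417 nats

JSD(P||Q) = 0.5 × 0.0324 + 0.5 × 0.0417 = 0.0370 nats

Unlike KL divergence, JSD is symmetric and bounded: 0 ≤ JSD ≤ log(2).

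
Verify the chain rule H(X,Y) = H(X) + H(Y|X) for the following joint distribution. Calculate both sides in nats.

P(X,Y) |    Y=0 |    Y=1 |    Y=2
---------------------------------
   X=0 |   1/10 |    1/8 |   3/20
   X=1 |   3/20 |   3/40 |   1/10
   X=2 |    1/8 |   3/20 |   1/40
H(X,Y) = 2.1206, H(X) = 1.0943, H(Y|X) = 1.0263 (all in nats)

Chain rule: H(X,Y) = H(X) + H(Y|X)

Left side — joint entropy directly:
H(X,Y) = -Σ p(x,y) log p(x,y) = 2.1206 nats

Right side — compute H(Y|X) from the conditional distributions:
P(X) = (3/8, 13/40, 3/10), so H(X) = 1.0943 nats
H(Y|X) = Σ_x P(X=x) · H(Y|X=x):
  P(Y|X=0) = (4/15, 1/3, 2/5), H(Y|X=0) = 1.0852, weight P(X=0) = 3/8
  P(Y|X=1) = (6/13, 3/13, 4/13), H(Y|X=1) = 1.0579, weight P(X=1) = 13/40
  P(Y|X=2) = (5/12, 1/2, 1/12), H(Y|X=2) = 0.9184, weight P(X=2) = 3/10
H(Y|X) = 1.0263 nats

H(X) + H(Y|X) = 1.0943 + 1.0263 = 2.1206 nats

Both sides equal 2.1206 nats. ✓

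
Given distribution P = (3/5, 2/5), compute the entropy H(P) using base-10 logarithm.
0.2923 dits

Shannon entropy is H(X) = -Σ p(x) log p(x).

For P = (3/5, 2/5):
H = -3/5 × log_10(3/5) -2/5 × log_10(2/5)
H = 0.2923 dits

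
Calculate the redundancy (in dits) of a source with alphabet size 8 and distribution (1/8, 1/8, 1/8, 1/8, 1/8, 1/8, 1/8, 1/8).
0.0000 dits

Redundancy measures how far a source is from maximum entropy:
R = H_max - H(X)

Maximum entropy for 8 symbols: H_max = log_10(8) = 0.9031 dits
Actual entropy: H(X) = 0.9031 dits
Redundancy: R = 0.9031 - 0.9031 = 0.0000 dits

This redundancy represents potential for compression: the source could be compressed by 0.0000 dits per symbol.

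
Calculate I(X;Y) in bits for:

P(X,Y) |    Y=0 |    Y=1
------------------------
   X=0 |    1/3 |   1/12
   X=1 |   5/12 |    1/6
0.0070 bits

Mutual information: I(X;Y) = H(X) + H(Y) - H(X,Y)

Marginals:
P(X) = (5/12, 7/12), H(X) = 0.9799 bits
P(Y) = (3/4, 1/4), H(Y) = 0.8113 bits

Joint entropy: H(X,Y) = 1.7842 bits

I(X;Y) = 0.9799 + 0.8113 - 1.7842 = 0.0070 bits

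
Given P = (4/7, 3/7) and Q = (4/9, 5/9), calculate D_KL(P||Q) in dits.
0.0141 dits

KL divergence: D_KL(P||Q) = Σ p(x) log(p(x)/q(x))

Computing term by term:
  x=0: 4/7 × log_10[(4/7)/(4/9)] = 4/7 × 0.1091 = 0.0624
  x=1: 3/7 × log_10[(3/7)/(5/9)] = 3/7 × -0.1127 = -0.0483

D_KL(P||Q) = 0.0141 dits

Note: KL divergence is always non-negative and equals 0 iff P = Q.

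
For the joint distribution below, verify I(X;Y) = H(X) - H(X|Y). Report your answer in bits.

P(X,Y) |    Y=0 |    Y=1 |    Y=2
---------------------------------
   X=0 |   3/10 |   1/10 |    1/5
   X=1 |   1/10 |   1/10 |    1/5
I(X;Y) = 0.0464 bits

Mutual information has multiple equivalent forms:
- I(X;Y) = H(X) - H(X|Y)
- I(X;Y) = H(Y) - H(Y|X)
- I(X;Y) = H(X) + H(Y) - H(X,Y)

Computing all quantities:
H(X) = 0.9710, H(Y) = 1.5219, H(X,Y) = 2.4464
H(X|Y) = 0.9245, H(Y|X) = 1.4755

Verification:
H(X) - H(X|Y) = 0.9710 - 0.9245 = 0.0464
H(Y) - H(Y|X) = 1.5219 - 1.4755 = 0.0464
H(X) + H(Y) - H(X,Y) = 0.9710 + 1.5219 - 2.4464 = 0.0464

All forms give I(X;Y) = 0.0464 bits. ✓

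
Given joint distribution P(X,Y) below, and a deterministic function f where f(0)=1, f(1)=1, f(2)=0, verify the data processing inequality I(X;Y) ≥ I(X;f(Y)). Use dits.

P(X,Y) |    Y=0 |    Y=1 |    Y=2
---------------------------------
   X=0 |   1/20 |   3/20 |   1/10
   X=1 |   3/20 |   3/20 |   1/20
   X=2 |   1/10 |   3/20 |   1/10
I(X;Y) = 0.0150, I(X;f(Y)) = 0.0080, inequality holds: 0.0150 ≥ 0.0080

Data Processing Inequality: For any Markov chain X → Y → Z, we have I(X;Y) ≥ I(X;Z).

Here Z = f(Y) is a deterministic function of Y, forming X → Y → Z.

Original I(X;Y) = 0.0150 dits

After applying f:
P(X,Z) where Z=f(Y):
- P(X,Z=0) = P(X,Y=2)
- P(X,Z=1) = P(X,Y=0) + P(X,Y=1)

I(X;Z) = I(X;f(Y)) = 0.0080 dits

Verification: 0.0150 ≥ 0.0080 ✓

Information cannot be created by processing; the function f can only lose information about X.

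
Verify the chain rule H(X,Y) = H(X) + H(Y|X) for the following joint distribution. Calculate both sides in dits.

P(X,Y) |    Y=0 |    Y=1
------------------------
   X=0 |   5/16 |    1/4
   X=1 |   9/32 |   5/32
H(X,Y) = 0.5893, H(X) = 0.2976, H(Y|X) = 0.2917 (all in dits)

Chain rule: H(X,Y) = H(X) + H(Y|X)

Left side — joint entropy directly:
H(X,Y) = -Σ p(x,y) log p(x,y) = 0.5893 dits

Right side — compute H(Y|X) from the conditional distributions:
P(X) = (9/16, 7/16), so H(X) = 0.2976 dits
H(Y|X) = Σ_x P(X=x) · H(Y|X=x):
  P(Y|X=0) = (5/9, 4/9), H(Y|X=0) = 0.2983, weight P(X=0) = 9/16
  P(Y|X=1) = (9/14, 5/14), H(Y|X=1) = 0.2831, weight P(X=1) = 7/16
H(Y|X) = 0.2917 dits

H(X) + H(Y|X) = 0.2976 + 0.2917 = 0.5893 dits

Both sides equal 0.5893 dits. ✓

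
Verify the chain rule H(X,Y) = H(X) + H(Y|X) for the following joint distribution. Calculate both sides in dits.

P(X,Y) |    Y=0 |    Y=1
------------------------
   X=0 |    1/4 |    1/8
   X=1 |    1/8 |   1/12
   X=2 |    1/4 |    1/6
H(X,Y) = 0.7464, H(X) = 0.4601, H(Y|X) = 0.2863 (all in dits)

Chain rule: H(X,Y) = H(X) + H(Y|X)

Left side — joint entropy directly:
H(X,Y) = -Σ p(x,y) log p(x,y) = 0.7464 dits

Right side — compute H(Y|X) from the conditional distributions:
P(X) = (3/8, 5/24, 5/12), so H(X) = 0.4601 dits
H(Y|X) = Σ_x P(X=x) · H(Y|X=x):
  P(Y|X=0) = (2/3, 1/3), H(Y|X=0) = 0.2764, weight P(X=0) = 3/8
  P(Y|X=1) = (3/5, 2/5), H(Y|X=1) = 0.2923, weight P(X=1) = 5/24
  P(Y|X=2) = (3/5, 2/5), H(Y|X=2) = 0.2923, weight P(X=2) = 5/12
H(Y|X) = 0.2863 dits

H(X) + H(Y|X) = 0.4601 + 0.2863 = 0.7464 dits

Both sides equal 0.7464 dits. ✓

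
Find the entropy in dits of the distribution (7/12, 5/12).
0.2950 dits

Shannon entropy is H(X) = -Σ p(x) log p(x).

For P = (7/12, 5/12):
H = -7/12 × log_10(7/12) -5/12 × log_10(5/12)
H = 0.2950 dits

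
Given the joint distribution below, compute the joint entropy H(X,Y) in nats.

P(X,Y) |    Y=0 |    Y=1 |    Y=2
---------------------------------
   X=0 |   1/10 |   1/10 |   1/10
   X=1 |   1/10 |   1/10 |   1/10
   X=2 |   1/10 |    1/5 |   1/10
2.1640 nats

Joint entropy is H(X,Y) = -Σ_{x,y} p(x,y) log p(x,y).

Summing over all non-zero entries:
H(X,Y) = -[1/10·log_e(1/10) + 1/10·log_e(1/10) + 1/10·log_e(1/10) + 1/10·log_e(1/10) + 1/10·log_e(1/10) + 1/10·log_e(1/10) + 1/10·log_e(1/10) + 1/5·log_e(1/5) + 1/10·log_e(1/10)]
H(X,Y) = 2.1640 nats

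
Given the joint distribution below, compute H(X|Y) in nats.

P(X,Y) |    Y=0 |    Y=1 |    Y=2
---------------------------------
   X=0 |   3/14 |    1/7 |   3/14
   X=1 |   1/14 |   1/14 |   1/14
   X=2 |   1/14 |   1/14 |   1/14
0.9758 nats

Using the chain rule: H(X|Y) = H(X,Y) - H(Y)

First, compute H(X,Y) = 2.0692 nats

Marginal P(Y) = (5/14, 2/7, 5/14)
H(Y) = 1.0934 nats

H(X|Y) = H(X,Y) - H(Y) = 2.0692 - 1.0934 = 0.9758 nats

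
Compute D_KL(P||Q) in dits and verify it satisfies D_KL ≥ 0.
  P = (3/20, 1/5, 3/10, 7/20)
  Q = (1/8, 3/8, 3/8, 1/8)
0.0847 dits

KL divergence satisfies the Gibbs inequality: D_KL(P||Q) ≥ 0 for all distributions P, Q.

D_KL(P||Q) = Σ p(x) log(p(x)/q(x))
Term by term:
  x=0: 3/20 × log_10[(3/20)/(1/8)] = 0.0119
  x=1: 1/5 × log_10[(1/5)/(3/8)] = -0.0546
  x=2: 3/10 × log_10[(3/10)/(3/8)] = -0.0291
  x=3: 7/20 × log_10[(7/20)/(1/8)] = 0.1565
D_KL(P||Q) = 0.0847 dits

D_KL(P||Q) = 0.0847 ≥ 0 ✓

This non-negativity is a fundamental property: relative entropy cannot be negative because it measures how different Q is from P.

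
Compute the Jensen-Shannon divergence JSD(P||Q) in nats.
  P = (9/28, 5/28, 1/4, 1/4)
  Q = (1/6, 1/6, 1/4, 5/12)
0.0231 nats

Jensen-Shannon divergence is:
JSD(P||Q) = 0.5 × D_KL(P||M) + 0.5 × D_KL(Q||M)
where M = 0.5 × (P + Q) is the mixture distribution.

M = 0.5 × (9/28, 5/28, 1/4, 1/4) + 0.5 × (1/6, 1/6, 1/4, 5/12) = (0.244048, 0.172619, 1/4, 1/3)

D_KL(P||M) = 0.0227 nats
D_KL(Q||M) = 0.0236 nats

JSD(P||Q) = 0.5 × 0.0227 + 0.5 × 0.0236 = 0.0231 nats

Unlike KL divergence, JSD is symmetric and bounded: 0 ≤ JSD ≤ log(2).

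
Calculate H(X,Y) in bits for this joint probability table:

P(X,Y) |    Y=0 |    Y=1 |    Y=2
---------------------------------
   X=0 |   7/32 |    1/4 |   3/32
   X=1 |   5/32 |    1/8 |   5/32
2.5117 bits

Joint entropy is H(X,Y) = -Σ_{x,y} p(x,y) log p(x,y).

Summing over all non-zero entries:
H(X,Y) = -[7/32·log_2(7/32) + 1/4·log_2(1/4) + 3/32·log_2(3/32) + 5/32·log_2(5/32) + 1/8·log_2(1/8) + 5/32·log_2(5/32)]
H(X,Y) = 2.5117 bits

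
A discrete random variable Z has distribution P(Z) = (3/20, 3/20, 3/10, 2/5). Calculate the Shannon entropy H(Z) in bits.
1.8710 bits

Shannon entropy is H(X) = -Σ p(x) log p(x).

For P = (3/20, 3/20, 3/10, 2/5):
H = -3/20 × log_2(3/20) -3/20 × log_2(3/20) -3/10 × log_2(3/10) -2/5 × log_2(2/5)
H = 1.8710 bits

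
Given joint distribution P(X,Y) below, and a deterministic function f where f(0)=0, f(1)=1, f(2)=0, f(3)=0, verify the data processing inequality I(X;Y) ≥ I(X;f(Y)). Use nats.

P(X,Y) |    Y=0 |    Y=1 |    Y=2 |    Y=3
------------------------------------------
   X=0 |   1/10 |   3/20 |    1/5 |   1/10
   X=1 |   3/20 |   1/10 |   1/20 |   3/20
I(X;Y) = 0.0583, I(X;f(Y)) = 0.0017, inequality holds: 0.0583 ≥ 0.0017

Data Processing Inequality: For any Markov chain X → Y → Z, we have I(X;Y) ≥ I(X;Z).

Here Z = f(Y) is a deterministic function of Y, forming X → Y → Z.

Original I(X;Y) = 0.0583 nats

After applying f:
P(X,Z) where Z=f(Y):
- P(X,Z=0) = P(X,Y=0) + P(X,Y=2) + P(X,Y=3)
- P(X,Z=1) = P(X,Y=1)

I(X;Z) = I(X;f(Y)) = 0.0017 nats

Verification: 0.0583 ≥ 0.0017 ✓

Information cannot be created by processing; the function f can only lose information about X.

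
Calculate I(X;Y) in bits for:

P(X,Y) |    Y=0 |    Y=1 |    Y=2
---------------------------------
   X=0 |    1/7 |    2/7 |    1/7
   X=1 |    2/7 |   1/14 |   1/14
0.1371 bits

Mutual information: I(X;Y) = H(X) + H(Y) - H(X,Y)

Marginals:
P(X) = (4/7, 3/7), H(X) = 0.9852 bits
P(Y) = (3/7, 5/14, 3/14), H(Y) = 1.5306 bits

Joint entropy: H(X,Y) = 2.3788 bits

I(X;Y) = 0.9852 + 1.5306 - 2.3788 = 0.1371 bits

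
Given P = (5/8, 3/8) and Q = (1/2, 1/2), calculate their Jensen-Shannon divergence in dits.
0.0035 dits

Jensen-Shannon divergence is:
JSD(P||Q) = 0.5 × D_KL(P||M) + 0.5 × D_KL(Q||M)
where M = 0.5 × (P + Q) is the mixture distribution.

M = 0.5 × (5/8, 3/8) + 0.5 × (1/2, 1/2) = (9/16, 7/16)

D_KL(P||M) = 0.0035 dits
D_KL(Q||M) = 0.0034 dits

JSD(P||Q) = 0.5 × 0.0035 + 0.5 × 0.0034 = 0.0035 dits

Unlike KL divergence, JSD is symmetric and bounded: 0 ≤ JSD ≤ log(2).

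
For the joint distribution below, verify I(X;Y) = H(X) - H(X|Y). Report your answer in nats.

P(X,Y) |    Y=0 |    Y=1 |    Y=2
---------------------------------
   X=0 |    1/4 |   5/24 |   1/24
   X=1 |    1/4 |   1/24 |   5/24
I(X;Y) = 0.1213 nats

Mutual information has multiple equivalent forms:
- I(X;Y) = H(X) - H(X|Y)
- I(X;Y) = H(Y) - H(Y|X)
- I(X;Y) = H(X) + H(Y) - H(X,Y)

Computing all quantities:
H(X) = 0.6931, H(Y) = 1.0397, H(X,Y) = 1.6116
H(X|Y) = 0.5719, H(Y|X) = 0.9184

Verification:
H(X) - H(X|Y) = 0.6931 - 0.5719 = 0.1213
H(Y) - H(Y|X) = 1.0397 - 0.9184 = 0.1213
H(X) + H(Y) - H(X,Y) = 0.6931 + 1.0397 - 1.6116 = 0.1213

All forms give I(X;Y) = 0.1213 nats. ✓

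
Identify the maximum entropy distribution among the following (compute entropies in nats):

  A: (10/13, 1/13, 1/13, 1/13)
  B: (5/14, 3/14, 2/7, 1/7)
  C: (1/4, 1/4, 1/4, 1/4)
C

For a discrete distribution over n outcomes, entropy is maximized by the uniform distribution.

Computing entropies:
H(A) = 0.7937 nats
H(B) = 1.3337 nats
H(C) = 1.3863 nats

The uniform distribution (where all probabilities equal 1/4) achieves the maximum entropy of log_e(4) = 1.3863 nats.

Distribution C has the highest entropy.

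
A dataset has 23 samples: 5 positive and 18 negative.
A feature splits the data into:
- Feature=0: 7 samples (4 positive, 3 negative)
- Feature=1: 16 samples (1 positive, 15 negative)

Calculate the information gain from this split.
0.2209 bits

Information Gain = H(Y) - H(Y|Feature)

Before split:
P(positive) = 5/23 = 0.2174
H(Y) = 0.7554 bits

After split:
Feature=0: H = 0.9852 bits (weight = 7/23)
Feature=1: H = 0.3373 bits (weight = 16/23)
H(Y|Feature) = (7/23)×0.9852 + (16/23)×0.3373 = 0.5345 bits

Information Gain = 0.7554 - 0.5345 = 0.2209 bits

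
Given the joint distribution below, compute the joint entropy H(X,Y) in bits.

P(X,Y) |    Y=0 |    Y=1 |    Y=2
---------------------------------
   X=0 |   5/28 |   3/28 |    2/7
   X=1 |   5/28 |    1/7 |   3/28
2.4956 bits

Joint entropy is H(X,Y) = -Σ_{x,y} p(x,y) log p(x,y).

Summing over all non-zero entries:
H(X,Y) = -[5/28·log_2(5/28) + 3/28·log_2(3/28) + 2/7·log_2(2/7) + 5/28·log_2(5/28) + 1/7·log_2(1/7) + 3/28·log_2(3/28)]
H(X,Y) = 2.4956 bits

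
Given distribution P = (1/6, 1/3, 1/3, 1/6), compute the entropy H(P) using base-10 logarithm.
0.5775 dits

Shannon entropy is H(X) = -Σ p(x) log p(x).

For P = (1/6, 1/3, 1/3, 1/6):
H = -1/6 × log_10(1/6) -1/3 × log_10(1/3) -1/3 × log_10(1/3) -1/6 × log_10(1/6)
H = 0.5775 dits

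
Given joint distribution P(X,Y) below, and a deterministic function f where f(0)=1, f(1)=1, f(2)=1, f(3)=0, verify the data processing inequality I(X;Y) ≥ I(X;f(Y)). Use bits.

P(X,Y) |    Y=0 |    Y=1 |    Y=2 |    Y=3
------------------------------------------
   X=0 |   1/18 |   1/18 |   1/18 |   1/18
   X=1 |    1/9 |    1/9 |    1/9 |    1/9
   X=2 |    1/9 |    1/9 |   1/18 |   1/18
I(X;Y) = 0.0183, I(X;f(Y)) = 0.0067, inequality holds: 0.0183 ≥ 0.0067

Data Processing Inequality: For any Markov chain X → Y → Z, we have I(X;Y) ≥ I(X;Z).

Here Z = f(Y) is a deterministic function of Y, forming X → Y → Z.

Original I(X;Y) = 0.0183 bits

After applying f:
P(X,Z) where Z=f(Y):
- P(X,Z=0) = P(X,Y=3)
- P(X,Z=1) = P(X,Y=0) + P(X,Y=1) + P(X,Y=2)

I(X;Z) = I(X;f(Y)) = 0.0067 bits

Verification: 0.0183 ≥ 0.0067 ✓

Information cannot be created by processing; the function f can only lose information about X.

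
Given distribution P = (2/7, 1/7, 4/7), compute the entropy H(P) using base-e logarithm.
0.9557 nats

Shannon entropy is H(X) = -Σ p(x) log p(x).

For P = (2/7, 1/7, 4/7):
H = -2/7 × log_e(2/7) -1/7 × log_e(1/7) -4/7 × log_e(4/7)
H = 0.9557 nats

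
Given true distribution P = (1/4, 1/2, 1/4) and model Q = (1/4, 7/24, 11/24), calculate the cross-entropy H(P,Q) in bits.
1.6702 bits

Cross-entropy: H(P,Q) = -Σ p(x) log q(x)

Alternatively: H(P,Q) = H(P) + D_KL(P||Q)
H(P) = 1.5000 bits
D_KL(P||Q) = 0.1702 bits

H(P,Q) = 1.5000 + 0.1702 = 1.6702 bits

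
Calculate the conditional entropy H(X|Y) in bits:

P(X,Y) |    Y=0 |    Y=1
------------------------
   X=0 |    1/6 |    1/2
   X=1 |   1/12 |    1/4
0.9183 bits

Using the chain rule: H(X|Y) = H(X,Y) - H(Y)

First, compute H(X,Y) = 1.7296 bits

Marginal P(Y) = (1/4, 3/4)
H(Y) = 0.8113 bits

H(X|Y) = H(X,Y) - H(Y) = 1.7296 - 0.8113 = 0.9183 bits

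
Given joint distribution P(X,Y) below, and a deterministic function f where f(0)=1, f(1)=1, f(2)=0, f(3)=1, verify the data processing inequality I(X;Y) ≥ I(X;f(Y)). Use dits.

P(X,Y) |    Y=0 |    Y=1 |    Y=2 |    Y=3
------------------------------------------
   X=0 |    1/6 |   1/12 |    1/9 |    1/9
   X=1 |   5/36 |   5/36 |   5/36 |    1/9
I(X;Y) = 0.0036, I(X;f(Y)) = 0.0002, inequality holds: 0.0036 ≥ 0.0002

Data Processing Inequality: For any Markov chain X → Y → Z, we have I(X;Y) ≥ I(X;Z).

Here Z = f(Y) is a deterministic function of Y, forming X → Y → Z.

Original I(X;Y) = 0.0036 dits

After applying f:
P(X,Z) where Z=f(Y):
- P(X,Z=0) = P(X,Y=2)
- P(X,Z=1) = P(X,Y=0) + P(X,Y=1) + P(X,Y=3)

I(X;Z) = I(X;f(Y)) = 0.0002 dits

Verification: 0.0036 ≥ 0.0002 ✓

Information cannot be created by processing; the function f can only lose information about X.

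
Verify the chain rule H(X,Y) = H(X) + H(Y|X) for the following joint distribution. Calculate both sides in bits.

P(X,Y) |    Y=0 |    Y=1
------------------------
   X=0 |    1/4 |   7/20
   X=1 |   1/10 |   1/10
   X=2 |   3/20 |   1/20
H(X,Y) = 2.3211, H(X) = 1.3710, H(Y|X) = 0.9502 (all in bits)

Chain rule: H(X,Y) = H(X) + H(Y|X)

Left side — joint entropy directly:
H(X,Y) = -Σ p(x,y) log p(x,y) = 2.3211 bits

Right side — compute H(Y|X) from the conditional distributions:
P(X) = (3/5, 1/5, 1/5), so H(X) = 1.3710 bits
H(Y|X) = Σ_x P(X=x) · H(Y|X=x):
  P(Y|X=0) = (5/12, 7/12), H(Y|X=0) = 0.9799, weight P(X=0) = 3/5
  P(Y|X=1) = (1/2, 1/2), H(Y|X=1) = 1.0000, weight P(X=1) = 1/5
  P(Y|X=2) = (3/4, 1/4), H(Y|X=2) = 0.8113, weight P(X=2) = 1/5
H(Y|X) = 0.9502 bits

H(X) + H(Y|X) = 1.3710 + 0.9502 = 2.3211 bits

Both sides equal 2.3211 bits. ✓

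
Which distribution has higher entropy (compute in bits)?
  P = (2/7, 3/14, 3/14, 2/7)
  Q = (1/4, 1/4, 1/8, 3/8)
P

Computing entropies in bits:
H(P) = 1.9852
H(Q) = 1.9056

Distribution P has higher entropy.

Intuition: The distribution closer to uniform (more spread out) has higher entropy.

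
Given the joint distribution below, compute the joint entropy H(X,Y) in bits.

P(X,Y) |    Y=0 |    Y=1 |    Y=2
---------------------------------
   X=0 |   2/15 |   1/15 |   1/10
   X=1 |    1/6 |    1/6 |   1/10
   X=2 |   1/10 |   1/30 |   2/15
3.0574 bits

Joint entropy is H(X,Y) = -Σ_{x,y} p(x,y) log p(x,y).

Summing over all non-zero entries:
H(X,Y) = -[2/15·log_2(2/15) + 1/15·log_2(1/15) + 1/10·log_2(1/10) + 1/6·log_2(1/6) + 1/6·log_2(1/6) + 1/10·log_2(1/10) + 1/10·log_2(1/10) + 1/30·log_2(1/30) + 2/15·log_2(2/15)]
H(X,Y) = 3.0574 bits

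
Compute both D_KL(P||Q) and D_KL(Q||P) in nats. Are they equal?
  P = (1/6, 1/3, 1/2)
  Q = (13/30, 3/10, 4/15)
D_KL(P||Q) = 0.1902, D_KL(Q||P) = 0.2148

KL divergence is not symmetric: D_KL(P||Q) ≠ D_KL(Q||P) in general.

D_KL(P||Q) = 0.1902 nats
D_KL(Q||P) = 0.2148 nats

No, they are not equal!

This asymmetry is why KL divergence is not a true distance metric.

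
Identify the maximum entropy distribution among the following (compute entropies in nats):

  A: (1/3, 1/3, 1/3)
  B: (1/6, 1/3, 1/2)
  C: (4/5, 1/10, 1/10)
A

For a discrete distribution over n outcomes, entropy is maximized by the uniform distribution.

Computing entropies:
H(A) = 1.0986 nats
H(B) = 1.0114 nats
H(C) = 0.6390 nats

The uniform distribution (where all probabilities equal 1/3) achieves the maximum entropy of log_e(3) = 1.0986 nats.

Distribution A has the highest entropy.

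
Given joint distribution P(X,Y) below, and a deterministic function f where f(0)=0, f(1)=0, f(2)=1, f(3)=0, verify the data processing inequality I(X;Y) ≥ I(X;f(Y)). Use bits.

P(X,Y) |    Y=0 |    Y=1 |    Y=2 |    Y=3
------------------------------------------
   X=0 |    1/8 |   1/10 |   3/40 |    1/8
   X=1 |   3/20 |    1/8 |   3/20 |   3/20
I(X;Y) = 0.0074, I(X;f(Y)) = 0.0073, inequality holds: 0.0074 ≥ 0.0073

Data Processing Inequality: For any Markov chain X → Y → Z, we have I(X;Y) ≥ I(X;Z).

Here Z = f(Y) is a deterministic function of Y, forming X → Y → Z.

Original I(X;Y) = 0.0074 bits

After applying f:
P(X,Z) where Z=f(Y):
- P(X,Z=0) = P(X,Y=0) + P(X,Y=1) + P(X,Y=3)
- P(X,Z=1) = P(X,Y=2)

I(X;Z) = I(X;f(Y)) = 0.0073 bits

Verification: 0.0074 ≥ 0.0073 ✓

Information cannot be created by processing; the function f can only lose information about X.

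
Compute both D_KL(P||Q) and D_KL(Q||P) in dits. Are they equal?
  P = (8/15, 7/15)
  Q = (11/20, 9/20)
D_KL(P||Q) = 0.0002, D_KL(Q||P) = 0.0002

KL divergence is not symmetric: D_KL(P||Q) ≠ D_KL(Q||P) in general.

D_KL(P||Q) = 0.0002 dits
D_KL(Q||P) = 0.0002 dits

In this case they happen to be equal (to 4 decimal places).

This asymmetry is why KL divergence is not a true distance metric.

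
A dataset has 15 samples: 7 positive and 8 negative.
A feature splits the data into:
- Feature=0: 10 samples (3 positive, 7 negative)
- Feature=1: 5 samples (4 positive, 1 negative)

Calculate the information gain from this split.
0.1686 bits

Information Gain = H(Y) - H(Y|Feature)

Before split:
P(positive) = 7/15 = 0.4667
H(Y) = 0.9968 bits

After split:
Feature=0: H = 0.8813 bits (weight = 10/15)
Feature=1: H = 0.7219 bits (weight = 5/15)
H(Y|Feature) = (10/15)×0.8813 + (5/15)×0.7219 = 0.8282 bits

Information Gain = 0.9968 - 0.8282 = 0.1686 bits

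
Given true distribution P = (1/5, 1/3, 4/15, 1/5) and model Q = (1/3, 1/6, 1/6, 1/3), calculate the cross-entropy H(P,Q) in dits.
0.6577 dits

Cross-entropy: H(P,Q) = -Σ p(x) log q(x)

Alternatively: H(P,Q) = H(P) + D_KL(P||Q)
H(P) = 0.5917 dits
D_KL(P||Q) = 0.0660 dits

H(P,Q) = 0.5917 + 0.0660 = 0.6577 dits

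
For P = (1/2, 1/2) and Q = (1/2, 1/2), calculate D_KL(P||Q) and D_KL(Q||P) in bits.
D_KL(P||Q) = 0.0000, D_KL(Q||P) = 0.0000

KL divergence is not symmetric: D_KL(P||Q) ≠ D_KL(Q||P) in general.

D_KL(P||Q) = 0.0000 bits
D_KL(Q||P) = 0.0000 bits

In this case they happen to be equal (to 4 decimal places).

This asymmetry is why KL divergence is not a true distance metric.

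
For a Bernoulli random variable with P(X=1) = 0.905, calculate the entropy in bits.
0.4529 bits

The binary entropy function is:
H(p) = -p log(p) - (1-p) log(1-p)

H(0.905) = -0.905 × log_2(0.905) - 0.095 × log_2(0.095)
H(0.905) = 0.4529 bits

Note: Binary entropy is maximized at p=0.5 (H=1 bit) and minimized at p=0 or p=1 (H=0).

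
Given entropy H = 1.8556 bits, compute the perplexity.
3.6190

Perplexity is 2^H (or exp(H) for natural log).

H = 1.8556 bits
Perplexity = 2^1.8556 = 3.6190

Interpretation: The model's uncertainty is equivalent to choosing uniformly among 3.6 options.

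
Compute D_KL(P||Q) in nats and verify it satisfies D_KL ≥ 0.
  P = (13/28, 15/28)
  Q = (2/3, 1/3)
0.0862 nats

KL divergence satisfies the Gibbs inequality: D_KL(P||Q) ≥ 0 for all distributions P, Q.

D_KL(P||Q) = Σ p(x) log(p(x)/q(x))
Term by term:
  x=0: 13/28 × log_e[(13/28)/(2/3)] = -0.1680
  x=1: 15/28 × log_e[(15/28)/(1/3)] = 0.2542
D_KL(P||Q) = 0.0862 nats

D_KL(P||Q) = 0.0862 ≥ 0 ✓

This non-negativity is a fundamental property: relative entropy cannot be negative because it measures how different Q is from P.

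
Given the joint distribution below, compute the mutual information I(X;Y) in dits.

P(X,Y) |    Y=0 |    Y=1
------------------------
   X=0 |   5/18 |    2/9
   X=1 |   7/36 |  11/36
0.0061 dits

Mutual information: I(X;Y) = H(X) + H(Y) - H(X,Y)

Marginals:
P(X) = (1/2, 1/2), H(X) = 0.3010 dits
P(Y) = (17/36, 19/36), H(Y) = 0.3004 dits

Joint entropy: H(X,Y) = 0.5953 dits

I(X;Y) = 0.3010 + 0.3004 - 0.5953 = 0.0061 dits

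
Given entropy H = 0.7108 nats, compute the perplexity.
2.0356

Perplexity is e^H (or exp(H) for natural log).

H = 0.7108 nats
Perplexity = e^0.7108 = 2.0356

Interpretation: The model's uncertainty is equivalent to choosing uniformly among 2.0 options.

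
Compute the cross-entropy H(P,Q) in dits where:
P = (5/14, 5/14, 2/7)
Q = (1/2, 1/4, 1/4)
0.4945 dits

Cross-entropy: H(P,Q) = -Σ p(x) log q(x)

Alternatively: H(P,Q) = H(P) + D_KL(P||Q)
H(P) = 0.4748 dits
D_KL(P||Q) = 0.0197 dits

H(P,Q) = 0.4748 + 0.0197 = 0.4945 dits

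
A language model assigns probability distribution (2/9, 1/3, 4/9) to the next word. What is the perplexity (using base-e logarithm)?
2.8888

Perplexity is e^H (or exp(H) for natural log).

First, H = -Σ p log p = 1.0609 nats
Perplexity = e^1.0609 = 2.8888

Interpretation: The model's uncertainty is equivalent to choosing uniformly among 2.9 options.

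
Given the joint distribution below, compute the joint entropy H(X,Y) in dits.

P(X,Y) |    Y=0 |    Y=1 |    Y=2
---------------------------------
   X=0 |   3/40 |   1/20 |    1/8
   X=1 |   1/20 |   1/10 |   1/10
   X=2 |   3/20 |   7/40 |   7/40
0.9159 dits

Joint entropy is H(X,Y) = -Σ_{x,y} p(x,y) log p(x,y).

Summing over all non-zero entries:
H(X,Y) = -[3/40·log_10(3/40) + 1/20·log_10(1/20) + 1/8·log_10(1/8) + 1/20·log_10(1/20) + 1/10·log_10(1/10) + 1/10·log_10(1/10) + 3/20·log_10(3/20) + 7/40·log_10(7/40) + 7/40·log_10(7/40)]
H(X,Y) = 0.9159 dits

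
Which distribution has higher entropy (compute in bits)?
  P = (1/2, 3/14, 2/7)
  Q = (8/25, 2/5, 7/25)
Q

Computing entropies in bits:
H(P) = 1.4926
H(Q) = 1.5690

Distribution Q has higher entropy.

Intuition: The distribution closer to uniform (more spread out) has higher entropy.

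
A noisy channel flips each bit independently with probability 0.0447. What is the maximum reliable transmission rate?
0.7366 bits

For a binary symmetric channel (BSC) with error probability p:
Capacity C = 1 - H(p) bits per symbol

where H(p) = -p log₂(p) - (1-p) log₂(1-p) is the binary entropy function.

H(0.0447) = 0.2634 bits
C = 1 - 0.2634 = 0.7366 bits per symbol

This means we can reliably transmit up to 0.7366 bits of information per channel use.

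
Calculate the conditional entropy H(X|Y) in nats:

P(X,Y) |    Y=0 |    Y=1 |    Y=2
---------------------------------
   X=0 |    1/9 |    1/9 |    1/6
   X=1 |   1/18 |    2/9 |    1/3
0.6365 nats

Using the chain rule: H(X|Y) = H(X,Y) - H(Y)

First, compute H(X,Y) = 1.6479 nats

Marginal P(Y) = (1/6, 1/3, 1/2)
H(Y) = 1.0114 nats

H(X|Y) = H(X,Y) - H(Y) = 1.6479 - 1.0114 = 0.6365 nats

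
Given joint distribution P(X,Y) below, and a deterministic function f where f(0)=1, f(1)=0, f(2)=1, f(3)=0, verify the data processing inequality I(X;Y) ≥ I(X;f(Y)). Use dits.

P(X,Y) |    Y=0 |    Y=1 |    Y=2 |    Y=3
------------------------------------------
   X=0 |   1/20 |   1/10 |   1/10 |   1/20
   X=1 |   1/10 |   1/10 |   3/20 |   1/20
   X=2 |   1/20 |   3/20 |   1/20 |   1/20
I(X;Y) = 0.0152, I(X;f(Y)) = 0.0129, inequality holds: 0.0152 ≥ 0.0129

Data Processing Inequality: For any Markov chain X → Y → Z, we have I(X;Y) ≥ I(X;Z).

Here Z = f(Y) is a deterministic function of Y, forming X → Y → Z.

Original I(X;Y) = 0.0152 dits

After applying f:
P(X,Z) where Z=f(Y):
- P(X,Z=0) = P(X,Y=1) + P(X,Y=3)
- P(X,Z=1) = P(X,Y=0) + P(X,Y=2)

I(X;Z) = I(X;f(Y)) = 0.0129 dits

Verification: 0.0152 ≥ 0.0129 ✓

Information cannot be created by processing; the function f can only lose information about X.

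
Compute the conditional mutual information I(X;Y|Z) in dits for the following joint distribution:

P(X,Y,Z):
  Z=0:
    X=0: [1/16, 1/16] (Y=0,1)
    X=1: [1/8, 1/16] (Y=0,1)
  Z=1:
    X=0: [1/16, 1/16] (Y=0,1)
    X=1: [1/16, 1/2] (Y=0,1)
0.0206 dits

Conditional mutual information: I(X;Y|Z) = H(X|Z) + H(Y|Z) - H(X,Y|Z)

H(Z) = 0.2697
H(X,Z) = 0.5026 → H(X|Z) = 0.2329
H(Y,Z) = 0.5026 → H(Y|Z) = 0.2329
H(X,Y,Z) = 0.7149 → H(X,Y|Z) = 0.4452

I(X;Y|Z) = 0.2329 + 0.2329 - 0.4452 = 0.0206 dits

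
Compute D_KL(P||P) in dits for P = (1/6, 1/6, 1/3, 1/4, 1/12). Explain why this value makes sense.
0.0000 dits

KL divergence satisfies the Gibbs inequality: D_KL(P||Q) ≥ 0 for all distributions P, Q.

D_KL(P||Q) = Σ p(x) log(p(x)/q(x))
Each term is p(x) × log_10(p(x)/p(x)) = p(x) × log_10(1) = 0, so the sum is 0.
D_KL(P||Q) = 0.0000 dits

When P = Q, the KL divergence is exactly 0, as there is no 'divergence' between identical distributions.

This non-negativity is a fundamental property: relative entropy cannot be negative because it measures how different Q is from P.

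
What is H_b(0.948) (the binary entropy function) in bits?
0.2948 bits

The binary entropy function is:
H(p) = -p log(p) - (1-p) log(1-p)

H(0.948) = -0.948 × log_2(0.948) - 0.052 × log_2(0.052)
H(0.948) = 0.2948 bits

Note: Binary entropy is maximized at p=0.5 (H=1 bit) and minimized at p=0 or p=1 (H=0).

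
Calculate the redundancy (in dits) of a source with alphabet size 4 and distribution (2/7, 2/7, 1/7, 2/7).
0.0150 dits

Redundancy measures how far a source is from maximum entropy:
R = H_max - H(X)

Maximum entropy for 4 symbols: H_max = log_10(4) = 0.6021 dits
Actual entropy: H(X) = 0.5871 dits
Redundancy: R = 0.6021 - 0.5871 = 0.0150 dits

This redundancy represents potential for compression: the source could be compressed by 0.0150 dits per symbol.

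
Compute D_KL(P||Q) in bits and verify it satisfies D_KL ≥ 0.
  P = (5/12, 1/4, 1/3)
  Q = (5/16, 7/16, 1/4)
0.1094 bits

KL divergence satisfies the Gibbs inequality: D_KL(P||Q) ≥ 0 for all distributions P, Q.

D_KL(P||Q) = Σ p(x) log(p(x)/q(x))
Term by term:
  x=0: 5/12 × log_2[(5/12)/(5/16)] = 0.1729
  x=1: 1/4 × log_2[(1/4)/(7/16)] = -0.2018
  x=2: 1/3 × log_2[(1/3)/(1/4)] = 0.1383
D_KL(P||Q) = 0.1094 bits

D_KL(P||Q) = 0.1094 ≥ 0 ✓

This non-negativity is a fundamental property: relative entropy cannot be negative because it measures how different Q is from P.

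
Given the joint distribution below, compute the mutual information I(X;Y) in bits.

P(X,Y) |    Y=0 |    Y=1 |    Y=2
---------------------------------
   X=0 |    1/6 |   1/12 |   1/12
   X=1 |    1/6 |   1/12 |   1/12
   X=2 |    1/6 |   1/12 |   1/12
0.0000 bits

Mutual information: I(X;Y) = H(X) + H(Y) - H(X,Y)

Marginals:
P(X) = (1/3, 1/3, 1/3), H(X) = 1.5850 bits
P(Y) = (1/2, 1/4, 1/4), H(Y) = 1.5000 bits

Joint entropy: H(X,Y) = 3.0850 bits

I(X;Y) = 1.5850 + 1.5000 - 3.0850 = 0.0000 bits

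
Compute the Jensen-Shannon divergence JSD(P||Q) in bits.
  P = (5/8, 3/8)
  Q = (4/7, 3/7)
0.0022 bits

Jensen-Shannon divergence is:
JSD(P||Q) = 0.5 × D_KL(P||M) + 0.5 × D_KL(Q||M)
where M = 0.5 × (P + Q) is the mixture distribution.

M = 0.5 × (5/8, 3/8) + 0.5 × (4/7, 3/7) = (0.598214, 0.401786)

D_KL(P||M) = 0.0022 bits
D_KL(Q||M) = 0.0021 bits

JSD(P||Q) = 0.5 × 0.0022 + 0.5 × 0.0021 = 0.0022 bits

Unlike KL divergence, JSD is symmetric and bounded: 0 ≤ JSD ≤ log(2).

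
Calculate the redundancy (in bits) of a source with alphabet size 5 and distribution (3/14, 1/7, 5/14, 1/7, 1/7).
0.1120 bits

Redundancy measures how far a source is from maximum entropy:
R = H_max - H(X)

Maximum entropy for 5 symbols: H_max = log_2(5) = 2.3219 bits
Actual entropy: H(X) = 2.2099 bits
Redundancy: R = 2.3219 - 2.2099 = 0.1120 bits

This redundancy represents potential for compression: the source could be compressed by 0.1120 bits per symbol.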